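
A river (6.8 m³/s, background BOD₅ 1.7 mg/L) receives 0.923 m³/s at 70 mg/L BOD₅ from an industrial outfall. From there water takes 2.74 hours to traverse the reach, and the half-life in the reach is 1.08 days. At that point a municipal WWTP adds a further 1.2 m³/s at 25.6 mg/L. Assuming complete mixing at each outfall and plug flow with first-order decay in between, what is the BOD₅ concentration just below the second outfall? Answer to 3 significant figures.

After mixing, C = (6.800·1.700 + 0.9230·70.00) / 7.723 = 76.17/7.723 = 9.863 mg/L; combined flow 7.723 m³/s.
Half-life 1.08 d → k = ln 2 / 1.08 = 0.6418 d⁻¹.
Applying C = C₀e^(−kt): 9.863 × 0.9293 = 9.166 mg/L.
Second outfall: C = (7.723·9.166 + 1.200·25.60)/8.923 = 11.38 mg/L.

11.4 mg/L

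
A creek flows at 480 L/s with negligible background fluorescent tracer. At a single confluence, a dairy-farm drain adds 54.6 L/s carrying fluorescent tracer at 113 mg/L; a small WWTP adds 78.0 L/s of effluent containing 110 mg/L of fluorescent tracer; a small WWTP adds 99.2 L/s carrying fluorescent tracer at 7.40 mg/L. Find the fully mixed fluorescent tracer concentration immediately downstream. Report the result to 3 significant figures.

Flow-weighted average: C = (480.0·0 + 54.60·113.0 + 78.00·110.0 + 99.20·7.400) / 711.8 = 15480/711.8 = 21.75 mg/L.

21.8 mg/L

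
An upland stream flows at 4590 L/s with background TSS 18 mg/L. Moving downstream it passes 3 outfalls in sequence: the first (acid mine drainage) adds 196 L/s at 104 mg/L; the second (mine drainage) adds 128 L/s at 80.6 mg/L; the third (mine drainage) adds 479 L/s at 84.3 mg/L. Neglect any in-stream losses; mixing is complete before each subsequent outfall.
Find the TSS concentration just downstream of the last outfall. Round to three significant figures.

28.5 mg/L

Outfall 1: combined Q = 4786 L/s; C = (4590·18.00 + 196.0·104.0)/4786 = 21.52 mg/L.
Outfall 2: combined Q = 4914 L/s; C = (4786·21.52 + 128.0·80.60)/4914 = 23.06 mg/L.
Outfall 3: combined Q = 5393 L/s; C = (4914·23.06 + 479.0·84.30)/5393 = 28.50 mg/L.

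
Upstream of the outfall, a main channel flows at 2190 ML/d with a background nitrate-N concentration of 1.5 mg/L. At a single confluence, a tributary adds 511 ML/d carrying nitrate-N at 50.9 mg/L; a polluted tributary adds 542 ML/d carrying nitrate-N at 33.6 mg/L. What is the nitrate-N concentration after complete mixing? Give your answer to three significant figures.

Mass balance: C = (2190·1.500 + 511.0·50.90 + 542.0·33.60) / 3243 = 47510/3243 = 14.65 mg/L.

14.6 mg/L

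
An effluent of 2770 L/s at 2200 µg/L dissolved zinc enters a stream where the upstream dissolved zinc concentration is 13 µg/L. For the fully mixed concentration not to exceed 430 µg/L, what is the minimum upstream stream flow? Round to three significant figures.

11800 L/s

Set C_mix = 430: (Q·13.00 + 2770·2200) / (Q + 2770) = 430
→ Q = 2770·(2200 − 430)/(430 − 13.00) = 11760 L/s.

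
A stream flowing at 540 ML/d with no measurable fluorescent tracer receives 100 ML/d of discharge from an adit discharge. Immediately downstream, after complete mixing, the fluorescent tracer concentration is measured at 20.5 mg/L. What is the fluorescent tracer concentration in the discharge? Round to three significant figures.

Mass balance: 540.0·0 + 100.0·Cₑ = 640.0·20.50
→ Cₑ = (640.0·20.50 − 540.0·0) / 100.0 = 131.2 mg/L.

131 mg/L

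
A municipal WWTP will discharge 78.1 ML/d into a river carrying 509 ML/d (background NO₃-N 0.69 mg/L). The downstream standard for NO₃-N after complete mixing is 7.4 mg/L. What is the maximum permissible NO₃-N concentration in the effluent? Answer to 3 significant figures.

At the limit, (Qr·Cr + Qe·Cₑ)/(Qr + Qe) = 7.4:
Cₑ = (587.1·7.4 − 509.0·0.6900) / 78.10 = 51.13 mg/L.

51.1 mg/L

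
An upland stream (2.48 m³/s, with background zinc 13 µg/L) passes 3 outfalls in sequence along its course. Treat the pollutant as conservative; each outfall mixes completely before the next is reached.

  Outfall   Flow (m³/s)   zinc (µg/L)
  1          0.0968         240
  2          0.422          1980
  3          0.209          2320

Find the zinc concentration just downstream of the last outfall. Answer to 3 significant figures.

429 µg/L

After outfall 1: Q = 2.480 + 0.09680 = 2.577 m³/s; C = (2.480·13.00 + 0.09680·240.0)/2.577 = 21.53 µg/L.
After outfall 2: Q = 2.577 + 0.4220 = 2.999 m³/s; C = (2.577·21.53 + 0.4220·1980)/2.999 = 297.1 µg/L.
After outfall 3: Q = 2.999 + 0.2090 = 3.208 m³/s; C = (2.999·297.1 + 0.2090·2320)/3.208 = 428.9 µg/L.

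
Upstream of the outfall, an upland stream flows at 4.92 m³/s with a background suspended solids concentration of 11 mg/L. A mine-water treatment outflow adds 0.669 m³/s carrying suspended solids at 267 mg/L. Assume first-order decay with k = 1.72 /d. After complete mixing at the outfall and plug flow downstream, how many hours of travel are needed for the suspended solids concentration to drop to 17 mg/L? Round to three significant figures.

After mixing, C = (4.920·11.00 + 0.6690·267.0) / 5.589 = 232.7/5.589 = 41.64 mg/L.
41.64·exp(−k·t) = 17 → t = ln(41.64/17)/k = 45000 s = 12.50 h.

12.5 h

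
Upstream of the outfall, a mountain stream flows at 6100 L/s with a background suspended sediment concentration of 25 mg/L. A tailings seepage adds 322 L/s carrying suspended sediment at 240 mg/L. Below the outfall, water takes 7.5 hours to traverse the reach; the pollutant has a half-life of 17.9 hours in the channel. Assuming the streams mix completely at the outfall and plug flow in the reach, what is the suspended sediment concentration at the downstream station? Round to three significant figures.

Mixed concentration C = ΣQC/ΣQ = (6100·25.00 + 322.0·240.0) / 6422 = 229800/6422 = 35.78 mg/L.
Half-life 17.9 h → k = ln 2 / 17.9 = 0.03872 h⁻¹ = 0.9294 d⁻¹.
First-order decay: C = 35.78·exp(−k·t) = 35.78·0.7479 = 26.76 mg/L.

26.8 mg/L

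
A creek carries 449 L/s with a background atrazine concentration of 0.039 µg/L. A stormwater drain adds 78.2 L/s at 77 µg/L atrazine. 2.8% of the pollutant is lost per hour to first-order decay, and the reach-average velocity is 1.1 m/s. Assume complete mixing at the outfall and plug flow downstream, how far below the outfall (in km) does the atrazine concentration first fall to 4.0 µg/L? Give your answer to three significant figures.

147 km

Conservation of mass: C = (449.0·0.03900 + 78.20·77.00) / 527.2 = 6039/527.2 = 11.45 µg/L.
2.8%/h lost → k = −ln(1 − 0.028) = 0.02840 h⁻¹.
Set 11.45·exp(−k·t) = 4.0 → t = ln(11.45/4.0)/k = 133400 s = 37.05 h.
Distance = v·t = 1.1·133400 = 146700 m = 146.7 km.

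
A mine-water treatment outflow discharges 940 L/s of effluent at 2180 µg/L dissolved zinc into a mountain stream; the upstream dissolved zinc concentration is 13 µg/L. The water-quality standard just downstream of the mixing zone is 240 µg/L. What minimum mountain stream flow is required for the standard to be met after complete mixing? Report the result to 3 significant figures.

8030 L/s

Set C_mix = 240: (Q·13.00 + 940.0·2180) / (Q + 940.0) = 240
→ Q = 940.0·(2180 − 240)/(240 − 13.00) = 8033 L/s.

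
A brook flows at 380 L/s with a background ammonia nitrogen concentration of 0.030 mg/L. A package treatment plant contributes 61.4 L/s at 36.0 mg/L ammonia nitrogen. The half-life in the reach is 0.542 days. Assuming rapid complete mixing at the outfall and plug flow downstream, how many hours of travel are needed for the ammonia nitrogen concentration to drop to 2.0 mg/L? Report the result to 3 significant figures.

Conservation of mass: C = (380.0·0.03000 + 61.40·36.00) / 441.4 = 2222/441.4 = 5.034 mg/L.
Half-life 0.542 d → k = ln 2 / 0.542 = 1.279 d⁻¹.
5.034·exp(−k·t) = 2.0 → t = ln(5.034/2.0)/k = 62360 s = 17.32 h.

17.3 h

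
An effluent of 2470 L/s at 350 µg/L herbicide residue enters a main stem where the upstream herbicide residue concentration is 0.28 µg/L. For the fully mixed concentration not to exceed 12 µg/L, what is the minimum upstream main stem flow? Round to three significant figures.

Set C_mix = 12: (Q·0.2800 + 2470·350.0) / (Q + 2470) = 12
→ Q = 2470·(350.0 − 12)/(12 − 0.2800) = 71230 L/s.

71200 L/s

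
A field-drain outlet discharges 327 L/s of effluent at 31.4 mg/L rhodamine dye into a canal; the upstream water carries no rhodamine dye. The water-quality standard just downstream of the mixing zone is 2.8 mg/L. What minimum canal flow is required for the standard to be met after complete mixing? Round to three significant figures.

3340 L/s

Set C_mix = 2.8: (Q·0 + 327.0·31.40) / (Q + 327.0) = 2.8
→ Q = 327.0·(31.40 − 2.8)/(2.8 − 0) = 3340 L/s.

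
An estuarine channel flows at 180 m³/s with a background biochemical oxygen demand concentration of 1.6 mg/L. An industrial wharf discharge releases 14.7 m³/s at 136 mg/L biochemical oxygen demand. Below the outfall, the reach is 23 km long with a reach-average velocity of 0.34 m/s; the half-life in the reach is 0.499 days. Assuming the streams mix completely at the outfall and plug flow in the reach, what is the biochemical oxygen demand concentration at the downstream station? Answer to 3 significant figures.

3.96 mg/L

Mass balance: C = (180.0·1.600 + 14.70·136.0) / 194.7 = 2287/194.7 = 11.75 mg/L.
Travel time t = 23·1000 / 0.34 = 67650 s = 18.79 h.
Half-life 0.499 d → k = ln 2 / 0.499 = 1.389 d⁻¹.
After decay, C = 11.75 × e^(−kt) = 11.75 × 0.3370 = 3.959 mg/L.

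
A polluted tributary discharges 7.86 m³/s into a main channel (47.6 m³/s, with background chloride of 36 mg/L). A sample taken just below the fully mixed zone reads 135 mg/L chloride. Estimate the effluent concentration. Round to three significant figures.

735 mg/L

Mass balance: 47.60·36.00 + 7.860·Cₑ = 55.46·135.0
→ Cₑ = (55.46·135.0 − 47.60·36.00) / 7.860 = 734.5 mg/L.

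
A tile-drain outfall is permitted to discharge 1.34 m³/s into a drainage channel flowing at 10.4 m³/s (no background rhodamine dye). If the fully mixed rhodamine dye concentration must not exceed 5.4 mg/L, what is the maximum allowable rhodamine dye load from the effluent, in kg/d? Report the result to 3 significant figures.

Mass balance at the limit: 10.40·0 + 1.340·Cₑ = 11.74·5.4 → Cₑ = 47.31 mg/L.
Load = 1.340 m³/s × 47.31 g/m³ × 86 400 s/d = 5477 kg/d.

5480 kg/d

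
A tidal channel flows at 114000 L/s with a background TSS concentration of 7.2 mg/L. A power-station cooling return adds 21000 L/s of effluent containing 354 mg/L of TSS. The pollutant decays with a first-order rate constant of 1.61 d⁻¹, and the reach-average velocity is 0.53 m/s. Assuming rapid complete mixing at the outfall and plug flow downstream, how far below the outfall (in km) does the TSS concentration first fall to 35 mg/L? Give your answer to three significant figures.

After mixing, C = (114000·7.200 + 21000·354.0) / 135000 = 8255000/135000 = 61.15 mg/L.
Set 61.15·exp(−k·t) = 35 → t = ln(61.15/35)/k = 29940 s = 8.317 h.
Distance = v·t = 0.53·29940 = 15870 m = 15.87 km.

15.9 km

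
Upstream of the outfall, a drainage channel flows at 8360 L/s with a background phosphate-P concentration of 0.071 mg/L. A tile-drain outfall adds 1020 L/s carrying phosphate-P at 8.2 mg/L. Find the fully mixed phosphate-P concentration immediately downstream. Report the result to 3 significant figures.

Flow-weighted average: C = (8360·0.07100 + 1020·8.200) / 9380 = 8958/9380 = 0.9550 mg/L.

0.955 mg/L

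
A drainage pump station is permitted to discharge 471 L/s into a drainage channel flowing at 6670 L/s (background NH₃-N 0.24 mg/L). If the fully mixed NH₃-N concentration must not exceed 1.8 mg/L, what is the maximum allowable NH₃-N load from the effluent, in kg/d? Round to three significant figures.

972 kg/d

Mass balance at the limit: 6670·0.2400 + 471.0·Cₑ = 7141·1.8 → Cₑ = 23.89 mg/L.
471.0 L/s = 0.4710 m³/s. Load = 0.4710 m³/s × 23.89 g/m³ × 86 400 s/d = 972.3 kg/d.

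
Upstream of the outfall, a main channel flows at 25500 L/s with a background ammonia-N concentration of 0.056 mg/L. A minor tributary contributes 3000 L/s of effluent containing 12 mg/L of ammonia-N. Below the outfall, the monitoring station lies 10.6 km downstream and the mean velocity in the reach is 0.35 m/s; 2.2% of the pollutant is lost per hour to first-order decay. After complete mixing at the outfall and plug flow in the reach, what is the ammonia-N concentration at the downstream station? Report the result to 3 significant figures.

Mixed concentration C = ΣQC/ΣQ = (25500·0.05600 + 3000·12.00) / 28500 = 37430/28500 = 1.313 mg/L.
Travel time t = 10.6·1000 / 0.35 = 30290 s = 8.413 h.
2.2%/h lost → k = −ln(1 − 0.022) = 0.02225 h⁻¹.
Applying C = C₀e^(−kt): 1.313 × 0.8293 = 1.089 mg/L.

1.09 mg/L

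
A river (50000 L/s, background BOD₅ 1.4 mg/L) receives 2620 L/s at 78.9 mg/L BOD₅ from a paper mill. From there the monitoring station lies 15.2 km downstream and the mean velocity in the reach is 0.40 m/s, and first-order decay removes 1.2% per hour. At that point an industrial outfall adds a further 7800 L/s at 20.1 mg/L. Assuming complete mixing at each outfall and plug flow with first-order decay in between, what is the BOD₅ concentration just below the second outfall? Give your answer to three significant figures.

6.63 mg/L

Conservation of mass: C = (50000·1.400 + 2620·78.90) / 52620 = 276700/52620 = 5.259 mg/L; combined flow 52620 L/s.
Travel time t = 15.2·1000 / 0.40 = 38000 s = 10.56 h.
1.2%/h lost → k = −ln(1 − 0.012) = 0.01207 h⁻¹.
After decay, C = 5.259 × e^(−kt) = 5.259 × 0.8804 = 4.630 mg/L.
Second outfall: C = (52620·4.630 + 7800·20.10)/60420 = 6.627 mg/L.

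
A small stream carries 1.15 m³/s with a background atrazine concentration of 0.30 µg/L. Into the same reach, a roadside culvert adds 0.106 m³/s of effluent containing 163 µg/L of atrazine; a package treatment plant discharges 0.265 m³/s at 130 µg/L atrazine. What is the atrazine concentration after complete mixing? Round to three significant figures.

After mixing, C = (1.150·0.3000 + 0.1060·163.0 + 0.2650·130.0) / 1.521 = 52.07/1.521 = 34.24 µg/L.

34.2 µg/L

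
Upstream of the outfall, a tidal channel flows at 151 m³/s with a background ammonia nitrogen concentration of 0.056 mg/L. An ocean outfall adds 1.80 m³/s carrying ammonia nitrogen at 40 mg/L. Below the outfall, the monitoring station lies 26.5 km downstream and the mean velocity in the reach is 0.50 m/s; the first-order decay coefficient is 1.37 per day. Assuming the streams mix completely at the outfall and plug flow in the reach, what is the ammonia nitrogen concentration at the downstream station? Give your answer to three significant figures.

Mass balance: C = (151.0·0.05600 + 1.800·40.00) / 152.8 = 80.46/152.8 = 0.5265 mg/L.
Travel time t = 26.5·1000 / 0.50 = 53000 s = 14.72 h.
After decay, C = 0.5265 × e^(−kt) = 0.5265 × 0.4315 = 0.2272 mg/L.

0.227 mg/L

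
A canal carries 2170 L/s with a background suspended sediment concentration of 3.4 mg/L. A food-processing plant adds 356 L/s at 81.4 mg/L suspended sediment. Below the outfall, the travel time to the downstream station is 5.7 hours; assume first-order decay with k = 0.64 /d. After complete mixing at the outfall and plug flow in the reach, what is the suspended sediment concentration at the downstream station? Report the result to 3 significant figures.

12.4 mg/L

Mass balance: C = (2170·3.400 + 356.0·81.40) / 2526 = 36360/2526 = 14.39 mg/L.
First-order decay: C = 14.39·exp(−k·t) = 14.39·0.8590 = 12.36 mg/L.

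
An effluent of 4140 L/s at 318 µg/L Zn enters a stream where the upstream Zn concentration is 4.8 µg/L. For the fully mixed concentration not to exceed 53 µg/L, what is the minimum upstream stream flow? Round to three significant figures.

22800 L/s

Set C_mix = 53: (Q·4.800 + 4140·318.0) / (Q + 4140) = 53
→ Q = 4140·(318.0 − 53)/(53 − 4.800) = 22760 L/s.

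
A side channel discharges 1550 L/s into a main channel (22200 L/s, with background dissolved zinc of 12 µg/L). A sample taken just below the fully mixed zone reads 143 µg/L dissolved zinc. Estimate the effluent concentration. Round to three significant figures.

Mass balance: 22200·12.00 + 1550·Cₑ = 23750·143.0
→ Cₑ = (23750·143.0 − 22200·12.00) / 1550 = 2019 µg/L.

2020 µg/L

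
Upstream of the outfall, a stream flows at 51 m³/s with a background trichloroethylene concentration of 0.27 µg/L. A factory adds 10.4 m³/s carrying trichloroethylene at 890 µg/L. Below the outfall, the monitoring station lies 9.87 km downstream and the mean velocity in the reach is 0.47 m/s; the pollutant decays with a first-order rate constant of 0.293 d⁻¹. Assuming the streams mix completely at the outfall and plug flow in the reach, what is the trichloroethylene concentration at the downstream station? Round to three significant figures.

141 µg/L

Mixed concentration C = ΣQC/ΣQ = (51.00·0.2700 + 10.40·890.0) / 61.40 = 9270/61.40 = 151.0 µg/L.
Travel time t = 9.87·1000 / 0.47 = 21000 s = 5.833 h.
First-order decay: C = 151.0·exp(−k·t) = 151.0·0.9313 = 140.6 µg/L.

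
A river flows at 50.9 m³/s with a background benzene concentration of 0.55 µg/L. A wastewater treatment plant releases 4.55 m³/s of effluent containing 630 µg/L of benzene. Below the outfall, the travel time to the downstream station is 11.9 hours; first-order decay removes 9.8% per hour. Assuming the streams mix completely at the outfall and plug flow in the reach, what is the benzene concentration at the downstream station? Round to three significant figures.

15.3 µg/L

Flow-weighted average: C = (50.90·0.5500 + 4.550·630.0) / 55.45 = 2894/55.45 = 52.20 µg/L.
9.8%/h lost → k = −ln(1 − 0.098) = 0.1031 h⁻¹.
Decay over the reach: 52.20·exp(−kt) = 52.20·0.2931 = 15.30 µg/L.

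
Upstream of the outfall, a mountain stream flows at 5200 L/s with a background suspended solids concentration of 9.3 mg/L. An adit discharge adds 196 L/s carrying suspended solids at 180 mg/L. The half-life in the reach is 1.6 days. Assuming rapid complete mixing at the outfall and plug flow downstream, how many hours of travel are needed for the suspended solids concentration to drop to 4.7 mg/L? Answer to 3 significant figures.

After mixing, C = (5200·9.300 + 196.0·180.0) / 5396 = 83640/5396 = 15.50 mg/L.
Half-life 1.6 d → k = ln 2 / 1.6 = 0.4332 d⁻¹.
15.50·exp(−k·t) = 4.7 → t = ln(15.50/4.7)/k = 238000 s = 66.11 h.

66.1 h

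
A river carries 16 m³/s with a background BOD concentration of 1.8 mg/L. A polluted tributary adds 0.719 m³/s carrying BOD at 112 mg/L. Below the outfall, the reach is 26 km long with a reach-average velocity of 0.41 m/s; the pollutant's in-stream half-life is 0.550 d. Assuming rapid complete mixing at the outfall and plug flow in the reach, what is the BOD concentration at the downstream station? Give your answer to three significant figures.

Mixed concentration C = ΣQC/ΣQ = (16.00·1.800 + 0.7190·112.0) / 16.72 = 109.3/16.72 = 6.539 mg/L.
Travel time t = 26·1000 / 0.41 = 63410 s = 17.62 h.
Half-life 0.550 d → k = ln 2 / 0.550 = 1.260 d⁻¹.
Applying C = C₀e^(−kt): 6.539 × 0.3965 = 2.593 mg/L.

2.59 mg/L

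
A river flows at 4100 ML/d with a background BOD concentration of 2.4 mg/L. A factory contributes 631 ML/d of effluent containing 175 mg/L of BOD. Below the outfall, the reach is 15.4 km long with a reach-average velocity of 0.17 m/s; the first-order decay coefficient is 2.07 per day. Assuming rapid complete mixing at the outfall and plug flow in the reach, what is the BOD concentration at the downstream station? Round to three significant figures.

2.90 mg/L

Conservation of mass: C = (4100·2.400 + 631.0·175.0) / 4731 = 120300/4731 = 25.42 mg/L.
Travel time t = 15.4·1000 / 0.17 = 90590 s = 25.16 h.
First-order decay: C = 25.42·exp(−k·t) = 25.42·0.1141 = 2.901 mg/L.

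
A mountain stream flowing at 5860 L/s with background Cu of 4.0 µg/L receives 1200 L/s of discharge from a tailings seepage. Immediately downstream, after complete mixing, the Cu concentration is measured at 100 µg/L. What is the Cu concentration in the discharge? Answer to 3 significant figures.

Mass balance: 5860·4.000 + 1200·Cₑ = 7060·100.0
→ Cₑ = (7060·100.0 − 5860·4.000) / 1200 = 568.8 µg/L.

569 µg/L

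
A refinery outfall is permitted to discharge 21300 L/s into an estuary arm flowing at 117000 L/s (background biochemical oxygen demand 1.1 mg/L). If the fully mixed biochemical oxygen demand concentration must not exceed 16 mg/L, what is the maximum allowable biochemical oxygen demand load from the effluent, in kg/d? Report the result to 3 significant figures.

180000 kg/d

Mass balance at the limit: 117000·1.100 + 21300·Cₑ = 138300·16 → Cₑ = 97.85 mg/L.
21300 L/s = 21.30 m³/s. Load = 21.30 m³/s × 97.85 g/m³ × 86 400 s/d = 180100 kg/d.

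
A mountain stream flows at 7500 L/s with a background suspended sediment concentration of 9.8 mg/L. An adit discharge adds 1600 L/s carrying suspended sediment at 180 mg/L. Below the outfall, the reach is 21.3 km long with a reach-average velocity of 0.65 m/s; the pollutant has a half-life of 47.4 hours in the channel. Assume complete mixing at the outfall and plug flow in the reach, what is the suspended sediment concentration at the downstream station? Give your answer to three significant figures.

Mass balance: C = (7500·9.800 + 1600·180.0) / 9100 = 361500/9100 = 39.73 mg/L.
Travel time t = 21.3·1000 / 0.65 = 32770 s = 9.103 h.
Half-life 47.4 h → k = ln 2 / 47.4 = 0.01462 h⁻¹ = 0.3510 d⁻¹.
Decay over the reach: 39.73·exp(−kt) = 39.73·0.8754 = 34.77 mg/L.

34.8 mg/L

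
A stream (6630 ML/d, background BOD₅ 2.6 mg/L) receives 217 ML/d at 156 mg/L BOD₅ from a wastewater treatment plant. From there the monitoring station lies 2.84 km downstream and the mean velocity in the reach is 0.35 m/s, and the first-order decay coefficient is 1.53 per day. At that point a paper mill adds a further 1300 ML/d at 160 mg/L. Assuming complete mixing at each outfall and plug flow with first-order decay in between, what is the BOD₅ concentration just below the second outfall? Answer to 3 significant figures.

Conservation of mass: C = (6630·2.600 + 217.0·156.0) / 6847 = 51090/6847 = 7.462 mg/L; combined flow 6847 ML/d.
Travel time t = 2.84·1000 / 0.35 = 8114 s = 2.254 h.
After decay, C = 7.462 × e^(−kt) = 7.462 × 0.8662 = 6.463 mg/L.
Second outfall: C = (6847·6.463 + 1300·160.0)/8147 = 30.96 mg/L.

31.0 mg/L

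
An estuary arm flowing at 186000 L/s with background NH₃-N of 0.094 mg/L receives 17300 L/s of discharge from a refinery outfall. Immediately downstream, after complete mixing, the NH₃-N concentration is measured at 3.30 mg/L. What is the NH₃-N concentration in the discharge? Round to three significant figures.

Mass balance: 186000·0.09400 + 17300·Cₑ = 203300·3.300
→ Cₑ = (203300·3.300 − 186000·0.09400) / 17300 = 37.77 mg/L.

37.8 mg/L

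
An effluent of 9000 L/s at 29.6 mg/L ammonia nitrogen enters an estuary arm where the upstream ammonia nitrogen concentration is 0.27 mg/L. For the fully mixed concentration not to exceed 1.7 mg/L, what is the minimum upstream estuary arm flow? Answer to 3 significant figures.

Set C_mix = 1.7: (Q·0.2700 + 9000·29.60) / (Q + 9000) = 1.7
→ Q = 9000·(29.60 − 1.7)/(1.7 − 0.2700) = 175600 L/s.

176000 L/s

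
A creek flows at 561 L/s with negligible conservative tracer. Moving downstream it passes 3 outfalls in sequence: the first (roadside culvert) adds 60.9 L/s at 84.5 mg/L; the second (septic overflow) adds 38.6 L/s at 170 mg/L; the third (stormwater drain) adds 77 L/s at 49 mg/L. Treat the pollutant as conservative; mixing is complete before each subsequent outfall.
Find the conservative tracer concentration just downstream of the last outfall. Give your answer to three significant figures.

21.0 mg/L

Outfall 1: combined Q = 621.9 L/s; C = (561.0·0 + 60.90·84.50)/621.9 = 8.275 mg/L.
Outfall 2: combined Q = 660.5 L/s; C = (621.9·8.275 + 38.60·170.0)/660.5 = 17.73 mg/L.
Outfall 3: combined Q = 737.5 L/s; C = (660.5·17.73 + 77.00·49.00)/737.5 = 20.99 mg/L.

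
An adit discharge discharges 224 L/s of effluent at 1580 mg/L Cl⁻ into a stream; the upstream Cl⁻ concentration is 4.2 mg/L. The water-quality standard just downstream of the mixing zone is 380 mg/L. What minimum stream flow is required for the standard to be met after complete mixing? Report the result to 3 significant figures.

Set C_mix = 380: (Q·4.200 + 224.0·1580) / (Q + 224.0) = 380
→ Q = 224.0·(1580 − 380)/(380 − 4.200) = 715.3 L/s.

715 L/s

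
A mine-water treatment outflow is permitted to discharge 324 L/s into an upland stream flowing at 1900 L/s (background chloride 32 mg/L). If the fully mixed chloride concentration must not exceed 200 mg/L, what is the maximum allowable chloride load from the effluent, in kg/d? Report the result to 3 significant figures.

33200 kg/d

Mass balance at the limit: 1900·32.00 + 324.0·Cₑ = 2224·200 → Cₑ = 1185 mg/L.
324.0 L/s = 0.3240 m³/s. Load = 0.3240 m³/s × 1185 g/m³ × 86 400 s/d = 33180 kg/d.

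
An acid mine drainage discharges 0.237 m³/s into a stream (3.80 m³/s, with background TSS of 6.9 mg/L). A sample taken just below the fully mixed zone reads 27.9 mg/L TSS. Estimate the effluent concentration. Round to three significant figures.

Mass balance: 3.800·6.900 + 0.2370·Cₑ = 4.037·27.90
→ Cₑ = (4.037·27.90 − 3.800·6.900) / 0.2370 = 364.6 mg/L.

365 mg/L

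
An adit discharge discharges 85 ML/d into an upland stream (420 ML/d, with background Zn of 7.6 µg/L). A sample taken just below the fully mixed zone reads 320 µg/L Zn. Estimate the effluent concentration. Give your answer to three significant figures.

1860 µg/L

Mass balance: 420.0·7.600 + 85.00·Cₑ = 505.0·320.0
→ Cₑ = (505.0·320.0 − 420.0·7.600) / 85.00 = 1864 µg/L.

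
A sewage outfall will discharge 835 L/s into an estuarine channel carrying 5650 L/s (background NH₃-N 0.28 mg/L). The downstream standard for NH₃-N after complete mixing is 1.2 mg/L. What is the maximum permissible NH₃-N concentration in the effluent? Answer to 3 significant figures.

7.43 mg/L

At the limit, (Qr·Cr + Qe·Cₑ)/(Qr + Qe) = 1.2:
Cₑ = (6485·1.2 − 5650·0.2800) / 835.0 = 7.425 mg/L.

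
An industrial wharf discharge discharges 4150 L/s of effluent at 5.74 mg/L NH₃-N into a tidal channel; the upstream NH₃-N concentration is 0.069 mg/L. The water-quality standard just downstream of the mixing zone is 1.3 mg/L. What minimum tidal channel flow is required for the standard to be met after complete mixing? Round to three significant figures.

15000 L/s

Set C_mix = 1.3: (Q·0.06900 + 4150·5.740) / (Q + 4150) = 1.3
→ Q = 4150·(5.740 − 1.3)/(1.3 − 0.06900) = 14970 L/s.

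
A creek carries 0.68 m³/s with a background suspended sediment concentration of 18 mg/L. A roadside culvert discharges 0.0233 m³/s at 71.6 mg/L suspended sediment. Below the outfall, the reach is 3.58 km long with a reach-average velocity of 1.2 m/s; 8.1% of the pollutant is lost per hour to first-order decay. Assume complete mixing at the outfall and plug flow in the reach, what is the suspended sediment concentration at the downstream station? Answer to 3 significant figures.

After mixing, C = (0.6800·18.00 + 0.02330·71.60) / 0.7033 = 13.91/0.7033 = 19.78 mg/L.
Travel time t = 3.58·1000 / 1.2 = 2983 s = 0.8287 h.
8.1%/h lost → k = −ln(1 − 0.081) = 0.08447 h⁻¹.
Decay over the reach: 19.78·exp(−kt) = 19.78·0.9324 = 18.44 mg/L.

18.4 mg/L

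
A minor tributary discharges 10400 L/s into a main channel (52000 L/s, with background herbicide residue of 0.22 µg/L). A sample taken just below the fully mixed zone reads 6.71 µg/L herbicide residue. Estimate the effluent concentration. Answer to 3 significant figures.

Mass balance: 52000·0.2200 + 10400·Cₑ = 62400·6.710
→ Cₑ = (62400·6.710 − 52000·0.2200) / 10400 = 39.16 µg/L.

39.2 µg/L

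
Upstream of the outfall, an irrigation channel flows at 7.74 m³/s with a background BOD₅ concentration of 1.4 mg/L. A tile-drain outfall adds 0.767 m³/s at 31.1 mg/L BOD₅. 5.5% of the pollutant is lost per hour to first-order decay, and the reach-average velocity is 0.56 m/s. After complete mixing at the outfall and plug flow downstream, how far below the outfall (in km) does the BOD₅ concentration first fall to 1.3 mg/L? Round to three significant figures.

40.7 km

Flow-weighted average: C = (7.740·1.400 + 0.7670·31.10) / 8.507 = 34.69/8.507 = 4.078 mg/L.
5.5%/h lost → k = −ln(1 − 0.055) = 0.05657 h⁻¹.
Set 4.078·exp(−k·t) = 1.3 → t = ln(4.078/1.3)/k = 72750 s = 20.21 h.
Distance = v·t = 0.56·72750 = 40740 m = 40.74 km.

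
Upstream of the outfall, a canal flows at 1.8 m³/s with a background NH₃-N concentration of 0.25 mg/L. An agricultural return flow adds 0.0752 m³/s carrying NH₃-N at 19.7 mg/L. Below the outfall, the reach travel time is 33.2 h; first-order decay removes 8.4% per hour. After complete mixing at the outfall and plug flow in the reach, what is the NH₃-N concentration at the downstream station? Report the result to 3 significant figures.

0.0559 mg/L

After mixing, C = (1.800·0.2500 + 0.07520·19.70) / 1.875 = 1.931/1.875 = 1.030 mg/L.
8.4%/h lost → k = −ln(1 − 0.084) = 0.08774 h⁻¹.
Decay over the reach: 1.030·exp(−kt) = 1.030·0.05432 = 0.05595 mg/L.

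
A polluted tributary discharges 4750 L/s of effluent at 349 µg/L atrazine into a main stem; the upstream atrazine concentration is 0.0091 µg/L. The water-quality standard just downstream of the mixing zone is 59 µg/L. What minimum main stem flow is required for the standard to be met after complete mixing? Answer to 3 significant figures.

Set C_mix = 59: (Q·0.009100 + 4750·349.0) / (Q + 4750) = 59
→ Q = 4750·(349.0 − 59)/(59 − 0.009100) = 23350 L/s.

23400 L/s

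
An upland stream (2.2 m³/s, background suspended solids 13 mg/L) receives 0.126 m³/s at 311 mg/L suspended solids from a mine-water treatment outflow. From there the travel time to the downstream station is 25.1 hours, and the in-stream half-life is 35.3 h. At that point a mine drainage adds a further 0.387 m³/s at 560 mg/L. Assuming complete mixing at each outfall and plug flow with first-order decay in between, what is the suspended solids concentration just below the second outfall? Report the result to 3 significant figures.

Mixed concentration C = ΣQC/ΣQ = (2.200·13.00 + 0.1260·311.0) / 2.326 = 67.79/2.326 = 29.14 mg/L; combined flow 2.326 m³/s.
Half-life 35.3 h → k = ln 2 / 35.3 = 0.01964 h⁻¹ = 0.4713 d⁻¹.
Decay over the reach: 29.14·exp(−kt) = 29.14·0.6109 = 17.80 mg/L.
At the second outfall, C = (2.326·17.80 + 0.3870·560.0) / (2.326 + 0.3870) = 95.15 mg/L.

95.1 mg/L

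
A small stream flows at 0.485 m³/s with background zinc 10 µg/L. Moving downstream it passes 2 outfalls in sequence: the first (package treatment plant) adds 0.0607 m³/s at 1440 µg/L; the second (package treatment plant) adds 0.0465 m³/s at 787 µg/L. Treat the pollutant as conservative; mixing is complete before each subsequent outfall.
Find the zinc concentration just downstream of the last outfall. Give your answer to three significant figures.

218 µg/L

Below outfall 1: Q → 0.5457 m³/s, C = (0.4850·10.00 + 0.06070·1440)/0.5457 = 169.1 µg/L.
Below outfall 2: Q → 0.5922 m³/s, C = (0.5457·169.1 + 0.04650·787.0)/0.5922 = 217.6 µg/L.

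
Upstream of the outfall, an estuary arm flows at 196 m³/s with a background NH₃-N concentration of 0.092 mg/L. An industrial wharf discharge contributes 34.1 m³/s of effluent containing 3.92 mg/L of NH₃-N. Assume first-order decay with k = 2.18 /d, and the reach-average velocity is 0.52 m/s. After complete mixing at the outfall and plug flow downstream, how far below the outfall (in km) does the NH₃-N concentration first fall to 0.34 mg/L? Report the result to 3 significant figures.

After mixing, C = (196.0·0.09200 + 34.10·3.920) / 230.1 = 151.7/230.1 = 0.6593 mg/L.
Set 0.6593·exp(−k·t) = 0.34 → t = ln(0.6593/0.34)/k = 26250 s = 7.291 h.
Distance = v·t = 0.52·26250 = 13650 m = 13.65 km.

13.6 km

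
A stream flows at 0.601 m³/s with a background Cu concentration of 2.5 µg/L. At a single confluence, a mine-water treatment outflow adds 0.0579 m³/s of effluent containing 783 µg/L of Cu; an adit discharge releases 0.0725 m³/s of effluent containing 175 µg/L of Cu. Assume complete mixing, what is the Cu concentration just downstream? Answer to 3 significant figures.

Flow-weighted average: C = (0.6010·2.500 + 0.05790·783.0 + 0.07250·175.0) / 0.7314 = 59.53/0.7314 = 81.39 µg/L.

81.4 µg/L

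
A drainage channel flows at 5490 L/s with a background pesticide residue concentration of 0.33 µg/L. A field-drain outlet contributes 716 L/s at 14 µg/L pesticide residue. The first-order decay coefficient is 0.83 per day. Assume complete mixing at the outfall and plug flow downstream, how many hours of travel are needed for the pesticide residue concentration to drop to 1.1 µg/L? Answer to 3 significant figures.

Conservation of mass: C = (5490·0.3300 + 716.0·14.00) / 6206 = 11840/6206 = 1.907 µg/L.
1.907·exp(−k·t) = 1.1 → t = ln(1.907/1.1)/k = 57280 s = 15.91 h.

15.9 h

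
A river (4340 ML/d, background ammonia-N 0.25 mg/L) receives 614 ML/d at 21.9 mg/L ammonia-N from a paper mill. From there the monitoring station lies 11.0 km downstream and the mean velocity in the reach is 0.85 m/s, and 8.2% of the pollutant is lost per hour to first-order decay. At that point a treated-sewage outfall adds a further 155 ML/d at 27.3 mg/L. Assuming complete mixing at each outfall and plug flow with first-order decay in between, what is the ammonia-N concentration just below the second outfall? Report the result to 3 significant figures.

2.92 mg/L

Conservation of mass: C = (4340·0.2500 + 614.0·21.90) / 4954 = 14530/4954 = 2.933 mg/L; combined flow 4954 ML/d.
Travel time t = 11.0·1000 / 0.85 = 12940 s = 3.595 h.
8.2%/h lost → k = −ln(1 − 0.082) = 0.08556 h⁻¹.
First-order decay: C = 2.933·exp(−k·t) = 2.933·0.7352 = 2.157 mg/L.
Second outfall: C = (4954·2.157 + 155.0·27.30)/5109 = 2.919 mg/L.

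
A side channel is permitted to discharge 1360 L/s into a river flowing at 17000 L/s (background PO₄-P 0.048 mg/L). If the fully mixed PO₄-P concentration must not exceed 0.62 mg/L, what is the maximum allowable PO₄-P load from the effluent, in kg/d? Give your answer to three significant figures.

Mass balance at the limit: 17000·0.04800 + 1360·Cₑ = 18360·0.62 → Cₑ = 7.770 mg/L.
1360 L/s = 1.360 m³/s. Load = 1.360 m³/s × 7.770 g/m³ × 86 400 s/d = 913.0 kg/d.

913 kg/d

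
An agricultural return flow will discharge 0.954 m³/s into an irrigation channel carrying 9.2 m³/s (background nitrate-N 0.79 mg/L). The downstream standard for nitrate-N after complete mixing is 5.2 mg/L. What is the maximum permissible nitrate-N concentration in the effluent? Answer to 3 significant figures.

At the limit, (Qr·Cr + Qe·Cₑ)/(Qr + Qe) = 5.2:
Cₑ = (10.15·5.2 − 9.200·0.7900) / 0.9540 = 47.73 mg/L.

47.7 mg/L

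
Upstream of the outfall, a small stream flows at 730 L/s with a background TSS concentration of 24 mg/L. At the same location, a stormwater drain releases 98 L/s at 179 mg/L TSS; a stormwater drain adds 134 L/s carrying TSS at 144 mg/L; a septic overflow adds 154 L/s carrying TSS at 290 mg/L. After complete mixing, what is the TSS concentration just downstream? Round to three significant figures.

Conservation of mass: C = (730.0·24.00 + 98.00·179.0 + 134.0·144.0 + 154.0·290.0) / 1116 = 99020/1116 = 88.73 mg/L.

88.7 mg/L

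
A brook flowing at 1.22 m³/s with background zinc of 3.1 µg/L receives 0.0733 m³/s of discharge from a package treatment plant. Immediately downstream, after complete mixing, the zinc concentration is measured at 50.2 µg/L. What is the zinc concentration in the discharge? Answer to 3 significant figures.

Mass balance: 1.220·3.100 + 0.07330·Cₑ = 1.293·50.20
→ Cₑ = (1.293·50.20 − 1.220·3.100) / 0.07330 = 834.1 µg/L.

834 µg/L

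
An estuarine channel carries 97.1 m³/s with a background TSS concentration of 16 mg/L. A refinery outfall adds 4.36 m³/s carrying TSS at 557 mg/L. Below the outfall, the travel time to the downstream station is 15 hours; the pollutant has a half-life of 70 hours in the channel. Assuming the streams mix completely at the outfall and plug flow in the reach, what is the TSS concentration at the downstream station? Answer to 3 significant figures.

Mixed concentration C = ΣQC/ΣQ = (97.10·16.00 + 4.360·557.0) / 101.5 = 3982/101.5 = 39.25 mg/L.
Half-life 70 h → k = ln 2 / 70 = 0.009902 h⁻¹ = 0.2377 d⁻¹.
After decay, C = 39.25 × e^(−kt) = 39.25 × 0.8620 = 33.83 mg/L.

33.8 mg/L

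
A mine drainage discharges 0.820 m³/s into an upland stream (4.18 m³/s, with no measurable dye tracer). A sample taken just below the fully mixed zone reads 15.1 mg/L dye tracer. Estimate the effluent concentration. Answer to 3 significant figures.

92.1 mg/L

Mass balance: 4.180·0 + 0.8200·Cₑ = 5.000·15.10
→ Cₑ = (5.000·15.10 − 4.180·0) / 0.8200 = 92.07 mg/L.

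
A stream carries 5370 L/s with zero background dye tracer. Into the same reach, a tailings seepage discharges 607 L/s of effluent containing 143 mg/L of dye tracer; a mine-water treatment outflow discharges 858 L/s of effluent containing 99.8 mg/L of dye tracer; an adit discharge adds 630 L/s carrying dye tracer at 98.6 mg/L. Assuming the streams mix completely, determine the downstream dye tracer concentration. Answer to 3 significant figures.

Conservation of mass: C = (5370·0 + 607.0·143.0 + 858.0·99.80 + 630.0·98.60) / 7465 = 234500/7465 = 31.42 mg/L.

31.4 mg/L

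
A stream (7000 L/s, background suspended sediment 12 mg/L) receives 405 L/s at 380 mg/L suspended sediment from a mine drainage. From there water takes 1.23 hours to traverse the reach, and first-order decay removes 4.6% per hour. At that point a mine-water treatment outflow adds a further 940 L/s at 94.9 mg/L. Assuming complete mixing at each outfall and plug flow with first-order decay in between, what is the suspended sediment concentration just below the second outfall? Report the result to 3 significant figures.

After mixing, C = (7000·12.00 + 405.0·380.0) / 7405 = 237900/7405 = 32.13 mg/L; combined flow 7405 L/s.
4.6%/h lost → k = −ln(1 − 0.046) = 0.04709 h⁻¹.
After decay, C = 32.13 × e^(−kt) = 32.13 × 0.9437 = 30.32 mg/L.
Second outfall: C = (7405·30.32 + 940.0·94.90)/8345 = 37.59 mg/L.

37.6 mg/L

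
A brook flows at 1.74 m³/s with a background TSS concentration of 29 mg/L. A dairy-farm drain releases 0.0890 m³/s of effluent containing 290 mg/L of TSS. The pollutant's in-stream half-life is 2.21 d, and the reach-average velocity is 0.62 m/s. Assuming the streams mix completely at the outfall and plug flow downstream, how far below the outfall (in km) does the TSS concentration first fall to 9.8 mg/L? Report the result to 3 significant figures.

247 km

After mixing, C = (1.740·29.00 + 0.08900·290.0) / 1.829 = 76.27/1.829 = 41.70 mg/L.
Half-life 2.21 d → k = ln 2 / 2.21 = 0.3136 d⁻¹.
Set 41.70·exp(−k·t) = 9.8 → t = ln(41.70/9.8)/k = 398900 s = 110.8 h.
Distance = v·t = 0.62·398900 = 247300 m = 247.3 km.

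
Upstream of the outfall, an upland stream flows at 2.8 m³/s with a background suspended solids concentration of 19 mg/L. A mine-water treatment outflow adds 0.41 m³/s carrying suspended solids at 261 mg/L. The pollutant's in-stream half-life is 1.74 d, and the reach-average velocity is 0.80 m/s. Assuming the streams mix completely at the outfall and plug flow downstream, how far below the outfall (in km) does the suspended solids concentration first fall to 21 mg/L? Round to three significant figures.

150 km

After mixing, C = (2.800·19.00 + 0.4100·261.0) / 3.210 = 160.2/3.210 = 49.91 mg/L.
Half-life 1.74 d → k = ln 2 / 1.74 = 0.3984 d⁻¹.
Set 49.91·exp(−k·t) = 21 → t = ln(49.91/21)/k = 187800 s = 52.16 h.
Distance = v·t = 0.80·187800 = 150200 m = 150.2 km.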